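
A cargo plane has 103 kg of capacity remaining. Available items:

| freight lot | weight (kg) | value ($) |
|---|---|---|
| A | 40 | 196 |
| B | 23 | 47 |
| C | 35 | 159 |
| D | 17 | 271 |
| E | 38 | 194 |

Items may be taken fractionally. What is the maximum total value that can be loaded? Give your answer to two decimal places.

697.34

Ratios (sorted): D 15.94, E 5.11, A 4.90, C 4.54, B 2.04
take D (17 @ 271); take E (38 @ 194); take A (40 @ 196); take 8/35 of C → 36.34. Capacity used 103/103.
Total value = 697.34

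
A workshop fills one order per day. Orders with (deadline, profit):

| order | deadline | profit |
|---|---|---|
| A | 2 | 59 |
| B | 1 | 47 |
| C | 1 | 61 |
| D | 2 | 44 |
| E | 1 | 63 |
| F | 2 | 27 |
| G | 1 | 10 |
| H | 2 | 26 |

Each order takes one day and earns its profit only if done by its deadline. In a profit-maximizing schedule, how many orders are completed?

Take jobs in profit order; each goes to the latest open slot no later than its deadline.
By profit: E(d1,63), C(d1,61), A(d2,59), B(d1,47), D(d2,44), F(d2,27), H(d2,26), G(d1,10)
E→slot 1; C skipped; A→slot 2; B skipped; D skipped; F skipped; H skipped; G skipped.
2 of 8 scheduled.

2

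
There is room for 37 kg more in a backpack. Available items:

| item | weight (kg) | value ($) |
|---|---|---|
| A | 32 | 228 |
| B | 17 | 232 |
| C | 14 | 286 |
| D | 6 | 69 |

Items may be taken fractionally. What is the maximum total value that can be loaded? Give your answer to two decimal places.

587.00

Order: C (286/14=20.43) > B (232/17=13.65) > D (69/6=11.50) > A (228/32=7.12)
Fill: take C (14 @ 286) → take B (17 @ 232) → take D (6 @ 69); 37/37 used.
Total value = 587.00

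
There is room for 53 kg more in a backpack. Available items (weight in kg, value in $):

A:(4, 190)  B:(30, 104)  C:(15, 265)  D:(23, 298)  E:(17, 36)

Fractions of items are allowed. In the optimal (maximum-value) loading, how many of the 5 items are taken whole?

Order: A (190/4=47.50) > C (265/15=17.67) > D (298/23=12.96) > B (104/30=3.47) > E (36/17=2.12)
Fill: take A (4 @ 190) → take C (15 @ 265) → take D (23 @ 298) → take 11/30 of B → 38.13; 53/53 used.
3 item(s) taken whole; one partial (take 11/30 of B).

3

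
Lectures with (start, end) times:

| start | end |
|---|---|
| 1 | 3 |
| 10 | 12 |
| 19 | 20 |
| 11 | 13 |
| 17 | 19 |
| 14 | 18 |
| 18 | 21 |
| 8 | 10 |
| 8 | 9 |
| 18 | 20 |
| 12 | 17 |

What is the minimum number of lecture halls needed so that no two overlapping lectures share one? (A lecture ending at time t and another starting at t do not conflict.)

starts: [1, 8, 8, 10, 11, 12, 14, 17, 18, 18, 19]
ends:   [3, 9, 10, 12, 13, 17, 18, 19, 20, 20, 21]
s1→1 e3→0 s8→1 s8→2 e9→1 e10→0 s10→1 s11→2 e12→1 s12→2 e13→1 s14→2 e17→1 s17→2 e18→1 s18→2 s18→3  — peak 3.

3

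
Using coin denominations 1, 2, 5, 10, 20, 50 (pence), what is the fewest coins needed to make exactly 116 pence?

116 = 2×50 + 1×10 + 1×5 + 1×1
Total coins = 2 + 1 + 1 + 1 = 5

5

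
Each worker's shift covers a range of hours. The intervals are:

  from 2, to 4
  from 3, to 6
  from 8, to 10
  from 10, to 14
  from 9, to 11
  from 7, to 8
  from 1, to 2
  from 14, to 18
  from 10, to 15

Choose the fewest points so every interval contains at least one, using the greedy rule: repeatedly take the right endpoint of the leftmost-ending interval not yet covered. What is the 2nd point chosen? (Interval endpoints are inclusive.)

6

Sort by right endpoint; whenever an interval is uncovered, place a point at its right end.
Sorted: [1,2] [2,4] [3,6] [7,8] [8,10] [9,11] [10,14] [10,15] [14,18]
{[1,2],[2,4]} hit by 2; {[3,6]} hit by 6; {[7,8],[8,10]} hit by 8; {[9,11],[10,14],[10,15]} hit by 11; {[14,18]} hit by 18.
Points: 2, 6, 8, 11, 18 (5 total).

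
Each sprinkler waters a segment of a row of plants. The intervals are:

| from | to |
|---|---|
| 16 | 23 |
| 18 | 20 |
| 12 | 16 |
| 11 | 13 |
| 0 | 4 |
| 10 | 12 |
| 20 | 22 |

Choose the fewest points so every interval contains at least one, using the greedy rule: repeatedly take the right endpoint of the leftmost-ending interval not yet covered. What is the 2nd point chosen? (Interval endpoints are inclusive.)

12

By right end: [0,4]  [10,12]  [11,13]  [12,16]  [18,20]  [20,22]  [16,23]
[0,4] uncovered → point at 4; [10,12] uncovered → point at 12; [18,20] uncovered → point at 20.
Points: 4, 12, 20 (3 total).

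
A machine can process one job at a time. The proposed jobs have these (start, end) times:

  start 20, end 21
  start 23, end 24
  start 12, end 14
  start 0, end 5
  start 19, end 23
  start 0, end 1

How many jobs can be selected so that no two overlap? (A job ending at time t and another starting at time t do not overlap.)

4

Sorted by end: (0,1)  (0,5)  (12,14)  (20,21)  (19,23)  (23,24)
take (0,1); take (12,14); take (20,21); skip (19,23); take (23,24).
Selected 4 jobs.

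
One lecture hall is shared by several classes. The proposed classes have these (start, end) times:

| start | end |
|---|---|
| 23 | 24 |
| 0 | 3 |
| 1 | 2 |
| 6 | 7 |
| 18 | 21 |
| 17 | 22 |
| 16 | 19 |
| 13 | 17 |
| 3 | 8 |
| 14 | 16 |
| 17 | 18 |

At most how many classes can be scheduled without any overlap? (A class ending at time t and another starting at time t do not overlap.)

6

Sorted by end: (1,2)  (0,3)  (6,7)  (3,8)  (14,16)  (13,17)  (17,18)  (16,19)  (18,21)  (17,22)  (23,24)
take (1,2); take (6,7); take (14,16); take (17,18); take (18,21); take (23,24).
Selected 6 classes.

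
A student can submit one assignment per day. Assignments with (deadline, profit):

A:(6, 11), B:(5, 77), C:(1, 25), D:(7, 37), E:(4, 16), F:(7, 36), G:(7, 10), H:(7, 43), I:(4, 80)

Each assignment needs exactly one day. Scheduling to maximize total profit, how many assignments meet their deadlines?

7

Take jobs in profit order; each goes to the latest open slot no later than its deadline.
By profit: I(d4,80), B(d5,77), H(d7,43), D(d7,37), F(d7,36), C(d1,25), E(d4,16), A(d6,11), G(d7,10)
I→slot 4; B→slot 5; H→slot 7; D→slot 6; F→slot 3; C→slot 1; E→slot 2; A skipped; G skipped.
7 of 9 scheduled.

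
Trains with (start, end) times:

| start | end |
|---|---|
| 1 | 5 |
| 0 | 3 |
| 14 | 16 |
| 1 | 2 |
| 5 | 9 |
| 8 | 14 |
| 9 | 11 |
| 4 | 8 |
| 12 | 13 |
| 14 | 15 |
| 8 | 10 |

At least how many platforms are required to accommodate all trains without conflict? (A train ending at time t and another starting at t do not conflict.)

3

The answer is the maximum number of intervals overlapping at any instant.
starts: [0, 1, 1, 4, 5, 8, 8, 9, 12, 14, 14]
ends:   [2, 3, 5, 8, 9, 10, 11, 13, 14, 15, 16]
s0→1 s1→2 s1→3  — peak 3.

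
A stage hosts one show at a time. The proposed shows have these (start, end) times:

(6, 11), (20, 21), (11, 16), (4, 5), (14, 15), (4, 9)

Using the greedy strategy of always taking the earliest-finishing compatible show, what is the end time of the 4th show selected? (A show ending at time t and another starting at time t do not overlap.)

21

Sort by end time and greedily take each interval whose start is ≥ the last chosen end.
By end time: (4,5), (4,9), (6,11), (14,15), (11,16), (20,21).
Pick (4,5); next start ≥ 5 → (6,11); next start ≥ 11 → (14,15); next start ≥ 15 → (20,21).
Selected: (4,5) (6,11) (14,15) (20,21)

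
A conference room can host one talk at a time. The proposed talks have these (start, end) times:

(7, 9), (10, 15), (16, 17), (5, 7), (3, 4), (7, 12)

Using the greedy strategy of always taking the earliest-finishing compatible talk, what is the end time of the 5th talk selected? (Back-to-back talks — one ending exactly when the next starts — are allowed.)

Sorted by end: (3,4)  (5,7)  (7,9)  (7,12)  (10,15)  (16,17)
take (3,4); take (5,7); take (7,9); take (10,15); take (16,17).
Selected: (3,4) (5,7) (7,9) (10,15) (16,17)

17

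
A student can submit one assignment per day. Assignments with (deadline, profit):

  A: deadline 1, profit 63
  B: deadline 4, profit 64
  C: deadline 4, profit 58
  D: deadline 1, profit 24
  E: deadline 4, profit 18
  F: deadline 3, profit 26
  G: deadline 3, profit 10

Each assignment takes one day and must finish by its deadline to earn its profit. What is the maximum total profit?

211

Take jobs in profit order; each goes to the latest open slot no later than its deadline.
Profit order: B=64 A=63 C=58 F=26 D=24 E=18 G=10
Assign: B→slot 4, A→slot 1, C→slot 3, F→slot 2, D skipped, E skipped, G skipped.
Slots: [1:A] [2:F] [3:C] [4:B]
Profit = 63 + 26 + 58 + 64 = 211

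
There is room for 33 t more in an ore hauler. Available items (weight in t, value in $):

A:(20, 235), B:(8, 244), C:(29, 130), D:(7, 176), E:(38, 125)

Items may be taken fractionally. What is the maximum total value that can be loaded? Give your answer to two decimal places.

Ratios (sorted): B 30.50, D 25.14, A 11.75, C 4.48, E 3.29
take B (8 @ 244); take D (7 @ 176); take 18/20 of A → 211.50. Capacity used 33/33.
Total value = 631.50

631.50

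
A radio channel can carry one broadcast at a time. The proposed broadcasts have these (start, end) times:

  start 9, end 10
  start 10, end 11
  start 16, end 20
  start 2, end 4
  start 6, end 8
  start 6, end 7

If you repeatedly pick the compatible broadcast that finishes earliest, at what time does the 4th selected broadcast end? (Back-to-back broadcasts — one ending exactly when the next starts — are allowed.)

Sort by end time and greedily take each interval whose start is ≥ the last chosen end.
Sorted by end: (2,4)  (6,7)  (6,8)  (9,10)  (10,11)  (16,20)
take (2,4); take (6,7); take (9,10); take (10,11); take (16,20).
Selected: (2,4) (6,7) (9,10) (10,11) (16,20)

11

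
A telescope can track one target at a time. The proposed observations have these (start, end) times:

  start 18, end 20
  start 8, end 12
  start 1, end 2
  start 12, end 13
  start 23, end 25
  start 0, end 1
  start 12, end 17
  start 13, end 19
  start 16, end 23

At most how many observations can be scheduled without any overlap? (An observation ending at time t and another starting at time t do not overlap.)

Order by finish time; keep every interval that doesn't clash with the previous kept one.
By end time: (0,1), (1,2), (8,12), (12,13), (12,17), (13,19), (18,20), (16,23), (23,25).
Pick (0,1); next start ≥ 1 → (1,2); next start ≥ 2 → (8,12); next start ≥ 12 → (12,13); next start ≥ 13 → (13,19); next start ≥ 19 → (23,25).
Selected 6 observations.

6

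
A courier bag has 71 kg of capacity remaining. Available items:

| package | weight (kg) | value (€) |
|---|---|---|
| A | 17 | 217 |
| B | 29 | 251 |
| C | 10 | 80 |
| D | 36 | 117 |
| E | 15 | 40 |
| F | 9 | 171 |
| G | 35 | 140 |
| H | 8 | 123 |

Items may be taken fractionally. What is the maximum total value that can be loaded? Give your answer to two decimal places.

Sort by value per unit weight and fill in that order.
Ratios (sorted): F 19.00, H 15.38, A 12.76, B 8.66, C 8.00, G 4.00, D 3.25, E 2.67
take F (9 @ 171); take H (8 @ 123); take A (17 @ 217); take B (29 @ 251); take 8/10 of C → 64.00. Capacity used 71/71.
Total value = 826.00

826.00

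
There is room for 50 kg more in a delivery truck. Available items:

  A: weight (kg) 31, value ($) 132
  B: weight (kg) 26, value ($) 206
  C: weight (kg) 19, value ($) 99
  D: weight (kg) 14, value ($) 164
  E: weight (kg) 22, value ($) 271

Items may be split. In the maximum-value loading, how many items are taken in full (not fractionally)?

Sort by value per unit weight and fill in that order.
Order: E (271/22=12.32) > D (164/14=11.71) > B (206/26=7.92) > C (99/19=5.21) > A (132/31=4.26)
Fill: take E (22 @ 271) → take D (14 @ 164) → take 14/26 of B → 110.92; 50/50 used.
2 item(s) taken whole; one partial (take 14/26 of B).

2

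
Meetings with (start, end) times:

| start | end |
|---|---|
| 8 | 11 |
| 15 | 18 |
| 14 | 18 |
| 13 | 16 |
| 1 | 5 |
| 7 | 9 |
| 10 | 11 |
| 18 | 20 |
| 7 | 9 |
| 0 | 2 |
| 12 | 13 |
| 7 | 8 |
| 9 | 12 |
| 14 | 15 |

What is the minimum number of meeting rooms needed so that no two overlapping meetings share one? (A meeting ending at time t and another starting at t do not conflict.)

starts: [0, 1, 7, 7, 7, 8, 9, 10, 12, 13, 14, 14, 15, 18]
ends:   [2, 5, 8, 9, 9, 11, 11, 12, 13, 15, 16, 18, 18, 20]
s0→1 s1→2 e2→1 e5→0 s7→1 s7→2 s7→3  — peak 3.

3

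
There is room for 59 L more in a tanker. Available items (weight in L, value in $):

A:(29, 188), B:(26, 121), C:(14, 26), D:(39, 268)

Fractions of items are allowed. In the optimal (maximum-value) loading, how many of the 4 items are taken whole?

Ratios (sorted): D 6.87, A 6.48, B 4.65, C 1.86
take D (39 @ 268); take 20/29 of A → 129.66. Capacity used 59/59.
1 item(s) taken whole; one partial (take 20/29 of A).

1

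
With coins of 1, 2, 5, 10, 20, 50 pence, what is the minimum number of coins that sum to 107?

Use the largest denomination that fits, subtract, and repeat.
107 − 2×50→7 − 1×5→2 − 1×2→0
Total coins = 2 + 1 + 1 = 4

4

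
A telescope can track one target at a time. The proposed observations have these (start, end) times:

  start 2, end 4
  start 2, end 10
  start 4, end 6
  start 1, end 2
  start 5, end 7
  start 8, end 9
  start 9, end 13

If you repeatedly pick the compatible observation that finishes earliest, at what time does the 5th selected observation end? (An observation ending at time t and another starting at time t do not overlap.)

13

Order by finish time; keep every interval that doesn't clash with the previous kept one.
Sorted by end: (1,2)  (2,4)  (4,6)  (5,7)  (8,9)  (2,10)  (9,13)
take (1,2); take (2,4); take (4,6); skip (5,7); take (8,9); take (9,13).
Selected: (1,2) (2,4) (4,6) (8,9) (9,13)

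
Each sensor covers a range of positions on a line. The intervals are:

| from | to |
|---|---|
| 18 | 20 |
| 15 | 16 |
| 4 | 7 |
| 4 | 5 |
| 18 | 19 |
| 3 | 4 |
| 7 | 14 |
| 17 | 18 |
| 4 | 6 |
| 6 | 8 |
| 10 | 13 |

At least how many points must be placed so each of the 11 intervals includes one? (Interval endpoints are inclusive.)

Sorted: [3,4] [4,5] [4,6] [4,7] [6,8] [10,13] [7,14] [15,16] [17,18] [18,19] [18,20]
{[3,4],[4,5],[4,6],[4,7]} hit by 4; {[6,8]} hit by 8; {[10,13],[7,14]} hit by 13; {[15,16]} hit by 16; {[17,18],[18,19],[18,20]} hit by 18.
Points: 4, 8, 13, 16, 18 (5 total).

5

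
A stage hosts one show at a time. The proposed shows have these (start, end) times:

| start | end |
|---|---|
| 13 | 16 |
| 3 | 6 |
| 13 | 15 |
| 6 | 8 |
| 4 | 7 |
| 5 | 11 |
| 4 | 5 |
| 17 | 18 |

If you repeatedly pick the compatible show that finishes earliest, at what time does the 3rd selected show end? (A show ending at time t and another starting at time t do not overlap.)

Greedy by earliest finish: after sorting by end time, pick each interval compatible with the last pick.
By end time: (4,5), (3,6), (4,7), (6,8), (5,11), (13,15), (13,16), (17,18).
Pick (4,5); next start ≥ 5 → (6,8); next start ≥ 8 → (13,15); next start ≥ 15 → (17,18).
Selected: (4,5) (6,8) (13,15) (17,18)

15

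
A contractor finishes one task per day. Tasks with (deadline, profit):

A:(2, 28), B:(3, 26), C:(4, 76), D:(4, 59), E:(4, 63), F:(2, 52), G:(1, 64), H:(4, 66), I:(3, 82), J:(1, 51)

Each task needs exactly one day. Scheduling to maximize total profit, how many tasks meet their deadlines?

By profit: I(d3,82), C(d4,76), H(d4,66), G(d1,64), E(d4,63), D(d4,59), F(d2,52), J(d1,51), A(d2,28), B(d3,26)
I→slot 3; C→slot 4; H→slot 2; G→slot 1; E skipped; D skipped; F skipped; J skipped; A skipped; B skipped.
4 of 10 scheduled.

4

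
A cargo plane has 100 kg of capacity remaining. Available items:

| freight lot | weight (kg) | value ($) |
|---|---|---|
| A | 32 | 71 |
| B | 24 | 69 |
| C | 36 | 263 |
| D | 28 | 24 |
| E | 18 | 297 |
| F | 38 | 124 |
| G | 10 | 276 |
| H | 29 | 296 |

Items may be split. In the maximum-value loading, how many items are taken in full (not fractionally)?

4

Ratios (sorted): G 27.60, E 16.50, H 10.21, C 7.31, F 3.26, B 2.88, A 2.22, D 0.86
take G (10 @ 276); take E (18 @ 297); take H (29 @ 296); take C (36 @ 263); take 7/38 of F → 22.84. Capacity used 100/100.
4 item(s) taken whole; one partial (take 7/38 of F).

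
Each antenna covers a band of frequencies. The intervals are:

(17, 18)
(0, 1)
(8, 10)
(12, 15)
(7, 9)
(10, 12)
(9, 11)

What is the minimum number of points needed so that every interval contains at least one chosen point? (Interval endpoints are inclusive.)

4

Sort by right endpoint; whenever an interval is uncovered, place a point at its right end.
By right end: [0,1]  [7,9]  [8,10]  [9,11]  [10,12]  [12,15]  [17,18]
[0,1] uncovered → point at 1; [7,9] uncovered → point at 9; [10,12] uncovered → point at 12; [17,18] uncovered → point at 18.
Points: 1, 9, 12, 18 (4 total).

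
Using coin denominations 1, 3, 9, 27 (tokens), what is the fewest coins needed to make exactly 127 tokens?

127 = 4×27 + 2×9 + 1×1
Total coins = 4 + 2 + 1 = 7

7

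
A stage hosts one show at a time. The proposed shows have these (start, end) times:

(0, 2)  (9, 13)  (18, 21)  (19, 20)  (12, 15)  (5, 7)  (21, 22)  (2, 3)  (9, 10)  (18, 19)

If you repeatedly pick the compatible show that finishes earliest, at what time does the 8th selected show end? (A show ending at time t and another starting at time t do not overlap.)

22

By end time: (0,2), (2,3), (5,7), (9,10), (9,13), (12,15), (18,19), (19,20), (18,21), (21,22).
Pick (0,2); next start ≥ 2 → (2,3); next start ≥ 3 → (5,7); next start ≥ 7 → (9,10); next start ≥ 10 → (12,15); next start ≥ 15 → (18,19); next start ≥ 19 → (19,20); next start ≥ 20 → (21,22).
Selected: (0,2) (2,3) (5,7) (9,10) (12,15) (18,19) (19,20) (21,22)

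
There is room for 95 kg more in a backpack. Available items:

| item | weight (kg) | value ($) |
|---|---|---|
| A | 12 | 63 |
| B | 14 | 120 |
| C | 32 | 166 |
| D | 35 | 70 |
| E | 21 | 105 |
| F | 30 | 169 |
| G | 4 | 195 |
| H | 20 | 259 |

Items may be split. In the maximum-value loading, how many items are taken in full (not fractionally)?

Sort by value per unit weight and fill in that order.
Order: G (195/4=48.75) > H (259/20=12.95) > B (120/14=8.57) > F (169/30=5.63) > A (63/12=5.25) > C (166/32=5.19) > E (105/21=5.00) > D (70/35=2.00)
Fill: take G (4 @ 195) → take H (20 @ 259) → take B (14 @ 120) → take F (30 @ 169) → take A (12 @ 63) → take 15/32 of C → 77.81; 95/95 used.
5 item(s) taken whole; one partial (take 15/32 of C).

5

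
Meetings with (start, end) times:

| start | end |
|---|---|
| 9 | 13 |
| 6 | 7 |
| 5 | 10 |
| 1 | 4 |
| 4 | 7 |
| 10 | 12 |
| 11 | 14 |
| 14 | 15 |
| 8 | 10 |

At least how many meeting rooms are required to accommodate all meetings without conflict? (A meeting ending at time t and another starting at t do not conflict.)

The answer is the maximum number of intervals overlapping at any instant.
starts: [1, 4, 5, 6, 8, 9, 10, 11, 14]
ends:   [4, 7, 7, 10, 10, 12, 13, 14, 15]
s1→1 e4→0 s4→1 s5→2 s6→3  — peak 3.

3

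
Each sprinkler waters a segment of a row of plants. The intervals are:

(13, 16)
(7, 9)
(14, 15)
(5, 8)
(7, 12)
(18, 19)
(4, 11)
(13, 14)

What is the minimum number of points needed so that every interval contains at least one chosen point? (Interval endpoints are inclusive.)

3

Process intervals by earliest right end; each time one isn't hit yet, stab at its right endpoint.
Sorted: [5,8] [7,9] [4,11] [7,12] [13,14] [14,15] [13,16] [18,19]
{[5,8],[7,9],[4,11],[7,12]} hit by 8; {[13,14],[14,15],[13,16]} hit by 14; {[18,19]} hit by 19.
Points: 8, 14, 19 (3 total).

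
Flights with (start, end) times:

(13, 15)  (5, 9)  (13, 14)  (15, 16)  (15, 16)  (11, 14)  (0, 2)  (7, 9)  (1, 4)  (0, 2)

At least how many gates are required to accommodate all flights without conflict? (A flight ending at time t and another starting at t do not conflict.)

3

starts: [0, 0, 1, 5, 7, 11, 13, 13, 15, 15]
ends:   [2, 2, 4, 9, 9, 14, 14, 15, 16, 16]
s0→1 s0→2 s1→3  — peak 3.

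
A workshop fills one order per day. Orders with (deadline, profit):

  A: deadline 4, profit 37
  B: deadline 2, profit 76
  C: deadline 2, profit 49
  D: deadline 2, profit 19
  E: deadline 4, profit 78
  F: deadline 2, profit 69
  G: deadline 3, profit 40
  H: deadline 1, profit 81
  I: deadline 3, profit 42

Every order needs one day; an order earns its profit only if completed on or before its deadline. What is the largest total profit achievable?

277

Sort by profit descending; place each in the latest free slot ≤ its deadline.
By profit: H(d1,81), E(d4,78), B(d2,76), F(d2,69), C(d2,49), I(d3,42), G(d3,40), A(d4,37), D(d2,19)
H→slot 1; E→slot 4; B→slot 2; F skipped; C skipped; I→slot 3; G skipped; A skipped; D skipped.
Profit = 81 + 76 + 42 + 78 = 277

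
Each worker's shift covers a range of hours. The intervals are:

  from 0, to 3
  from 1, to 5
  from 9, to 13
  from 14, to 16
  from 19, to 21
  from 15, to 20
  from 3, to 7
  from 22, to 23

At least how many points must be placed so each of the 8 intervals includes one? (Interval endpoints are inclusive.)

5

By right end: [0,3]  [1,5]  [3,7]  [9,13]  [14,16]  [15,20]  [19,21]  [22,23]
[0,3] uncovered → point at 3; [9,13] uncovered → point at 13; [14,16] uncovered → point at 16; [19,21] uncovered → point at 21; [22,23] uncovered → point at 23.
Points: 3, 13, 16, 21, 23 (5 total).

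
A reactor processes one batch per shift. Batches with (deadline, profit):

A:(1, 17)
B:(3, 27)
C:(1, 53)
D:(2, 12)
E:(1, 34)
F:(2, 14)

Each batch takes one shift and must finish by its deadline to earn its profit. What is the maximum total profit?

Take jobs in profit order; each goes to the latest open slot no later than its deadline.
Profit order: C=53 E=34 B=27 A=17 F=14 D=12
Assign: C→slot 1, E skipped, B→slot 3, A skipped, F→slot 2, D skipped.
Slots: [1:C] [2:F] [3:B]
Profit = 53 + 14 + 27 = 94

94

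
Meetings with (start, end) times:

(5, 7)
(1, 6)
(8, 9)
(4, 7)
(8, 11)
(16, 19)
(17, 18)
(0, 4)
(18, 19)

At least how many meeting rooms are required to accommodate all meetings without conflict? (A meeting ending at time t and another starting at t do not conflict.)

3

Count concurrent intervals with a sweep; the peak is the room count.
Events (time:±→running): 0:+→1 1:+→2 4:-→1 4:+→2 5:+→3 … peak 3.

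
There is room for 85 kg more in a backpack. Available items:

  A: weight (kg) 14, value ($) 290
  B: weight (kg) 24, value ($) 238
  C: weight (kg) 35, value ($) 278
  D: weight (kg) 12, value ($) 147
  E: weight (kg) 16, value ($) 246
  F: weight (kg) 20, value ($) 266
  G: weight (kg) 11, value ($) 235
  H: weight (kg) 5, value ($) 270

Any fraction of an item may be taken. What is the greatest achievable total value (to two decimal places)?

Sort by value per unit weight and fill in that order.
Ratios (sorted): H 54.00, G 21.36, A 20.71, E 15.38, F 13.30, D 12.25, B 9.92, C 7.94
take H (5 @ 270); take G (11 @ 235); take A (14 @ 290); take E (16 @ 246); take F (20 @ 266); take D (12 @ 147); take 7/24 of B → 69.42. Capacity used 85/85.
Total value = 1523.42

1523.42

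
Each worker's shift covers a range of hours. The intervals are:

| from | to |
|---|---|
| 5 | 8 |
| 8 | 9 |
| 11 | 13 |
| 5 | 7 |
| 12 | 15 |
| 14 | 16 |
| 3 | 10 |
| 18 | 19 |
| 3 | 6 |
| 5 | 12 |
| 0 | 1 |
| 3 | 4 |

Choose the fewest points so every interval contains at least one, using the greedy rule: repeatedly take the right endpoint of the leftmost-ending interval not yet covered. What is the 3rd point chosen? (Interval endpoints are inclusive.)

7

Sort by right endpoint; whenever an interval is uncovered, place a point at its right end.
Sorted: [0,1] [3,4] [3,6] [5,7] [5,8] [8,9] [3,10] [5,12] [11,13] [12,15] [14,16] [18,19]
{[0,1]} hit by 1; {[3,4],[3,6]} hit by 4; {[5,7],[5,8]} hit by 7; {[8,9],[3,10],[5,12]} hit by 9; {[11,13],[12,15]} hit by 13; {[14,16]} hit by 16; {[18,19]} hit by 19.
Points: 1, 4, 7, 9, 13, 16, 19 (7 total).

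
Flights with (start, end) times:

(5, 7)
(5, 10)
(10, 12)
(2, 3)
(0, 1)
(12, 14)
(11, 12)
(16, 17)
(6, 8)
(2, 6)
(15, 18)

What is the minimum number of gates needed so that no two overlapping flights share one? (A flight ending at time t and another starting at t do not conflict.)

The answer is the maximum number of intervals overlapping at any instant.
Events (time:±→running): 0:+→1 1:-→0 2:+→1 2:+→2 3:-→1 5:+→2 5:+→3 … peak 3.

3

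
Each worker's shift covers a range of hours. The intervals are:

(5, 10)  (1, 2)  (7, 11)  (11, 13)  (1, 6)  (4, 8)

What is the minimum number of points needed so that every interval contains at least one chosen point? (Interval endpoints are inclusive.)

3

Sort by right endpoint; whenever an interval is uncovered, place a point at its right end.
By right end: [1,2]  [1,6]  [4,8]  [5,10]  [7,11]  [11,13]
[1,2] uncovered → point at 2; [4,8] uncovered → point at 8; [11,13] uncovered → point at 13.
Points: 2, 8, 13 (3 total).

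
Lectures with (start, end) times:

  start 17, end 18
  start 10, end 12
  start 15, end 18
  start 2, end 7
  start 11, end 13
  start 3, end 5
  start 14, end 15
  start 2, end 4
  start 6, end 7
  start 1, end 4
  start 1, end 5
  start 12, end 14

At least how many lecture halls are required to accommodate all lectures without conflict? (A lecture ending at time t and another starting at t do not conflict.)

The answer is the maximum number of intervals overlapping at any instant.
starts: [1, 1, 2, 2, 3, 6, 10, 11, 12, 14, 15, 17]
ends:   [4, 4, 5, 5, 7, 7, 12, 13, 14, 15, 18, 18]
s1→1 s1→2 s2→3 s2→4 s3→5  — peak 5.

5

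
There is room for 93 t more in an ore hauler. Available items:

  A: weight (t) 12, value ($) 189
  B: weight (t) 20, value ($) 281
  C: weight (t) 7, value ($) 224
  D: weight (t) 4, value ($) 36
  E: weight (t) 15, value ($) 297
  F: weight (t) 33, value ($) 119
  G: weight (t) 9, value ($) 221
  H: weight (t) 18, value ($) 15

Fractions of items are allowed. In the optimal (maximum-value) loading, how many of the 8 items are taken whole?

Greedy by value/weight ratio, highest first.
Ratios (sorted): C 32.00, G 24.56, E 19.80, A 15.75, B 14.05, D 9.00, F 3.61, H 0.83
take C (7 @ 224); take G (9 @ 221); take E (15 @ 297); take A (12 @ 189); take B (20 @ 281); take D (4 @ 36); take 26/33 of F → 93.76. Capacity used 93/93.
6 item(s) taken whole; one partial (take 26/33 of F).

6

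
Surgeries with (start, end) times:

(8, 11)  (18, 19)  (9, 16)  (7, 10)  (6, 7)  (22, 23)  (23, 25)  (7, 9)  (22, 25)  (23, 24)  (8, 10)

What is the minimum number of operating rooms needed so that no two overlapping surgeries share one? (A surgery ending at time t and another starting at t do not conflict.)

Events (time:±→running): 6:+→1 7:-→0 7:+→1 7:+→2 8:+→3 8:+→4 … peak 4.

4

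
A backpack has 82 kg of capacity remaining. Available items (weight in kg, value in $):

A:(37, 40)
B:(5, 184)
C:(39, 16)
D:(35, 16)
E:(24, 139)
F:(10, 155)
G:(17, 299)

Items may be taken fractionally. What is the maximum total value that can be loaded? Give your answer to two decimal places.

Greedy by value/weight ratio, highest first.
Order: B (184/5=36.80) > G (299/17=17.59) > F (155/10=15.50) > E (139/24=5.79) > A (40/37=1.08) > D (16/35=0.46) > C (16/39=0.41)
Fill: take B (5 @ 184) → take G (17 @ 299) → take F (10 @ 155) → take E (24 @ 139) → take 26/37 of A → 28.11; 82/82 used.
Total value = 805.11

805.11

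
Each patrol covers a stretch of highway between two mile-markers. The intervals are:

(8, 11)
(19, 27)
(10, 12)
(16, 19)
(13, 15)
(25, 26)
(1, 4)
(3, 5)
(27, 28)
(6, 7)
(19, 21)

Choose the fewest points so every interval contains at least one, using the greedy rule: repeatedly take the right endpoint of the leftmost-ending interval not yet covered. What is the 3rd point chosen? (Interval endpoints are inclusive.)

11

Sorted: [1,4] [3,5] [6,7] [8,11] [10,12] [13,15] [16,19] [19,21] [25,26] [19,27] [27,28]
{[1,4],[3,5]} hit by 4; {[6,7]} hit by 7; {[8,11],[10,12]} hit by 11; {[13,15]} hit by 15; {[16,19],[19,21]} hit by 19; {[25,26],[19,27]} hit by 26; {[27,28]} hit by 28.
Points: 4, 7, 11, 15, 19, 26, 28 (7 total).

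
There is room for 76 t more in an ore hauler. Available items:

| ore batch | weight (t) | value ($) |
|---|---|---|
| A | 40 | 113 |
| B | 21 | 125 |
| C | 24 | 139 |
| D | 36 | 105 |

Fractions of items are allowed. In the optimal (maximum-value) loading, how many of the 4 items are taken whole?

2

Sort by value per unit weight and fill in that order.
Ratios (sorted): B 5.95, C 5.79, D 2.92, A 2.83
take B (21 @ 125); take C (24 @ 139); take 31/36 of D → 90.42. Capacity used 76/76.
2 item(s) taken whole; one partial (take 31/36 of D).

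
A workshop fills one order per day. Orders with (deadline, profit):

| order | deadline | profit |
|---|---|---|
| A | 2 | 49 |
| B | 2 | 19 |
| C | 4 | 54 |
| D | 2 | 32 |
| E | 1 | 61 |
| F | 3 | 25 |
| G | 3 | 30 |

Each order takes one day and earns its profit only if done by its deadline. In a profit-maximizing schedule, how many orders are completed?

By profit: E(d1,61), C(d4,54), A(d2,49), D(d2,32), G(d3,30), F(d3,25), B(d2,19)
E→slot 1; C→slot 4; A→slot 2; D skipped; G→slot 3; F skipped; B skipped.
4 of 7 scheduled.

4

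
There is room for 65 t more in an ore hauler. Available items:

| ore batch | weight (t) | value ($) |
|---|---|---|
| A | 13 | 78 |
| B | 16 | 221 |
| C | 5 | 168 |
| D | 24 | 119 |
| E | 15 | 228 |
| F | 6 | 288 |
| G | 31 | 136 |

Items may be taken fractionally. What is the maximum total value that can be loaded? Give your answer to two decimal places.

Greedy by value/weight ratio, highest first.
Order: F (288/6=48.00) > C (168/5=33.60) > E (228/15=15.20) > B (221/16=13.81) > A (78/13=6.00) > D (119/24=4.96) > G (136/31=4.39)
Fill: take F (6 @ 288) → take C (5 @ 168) → take E (15 @ 228) → take B (16 @ 221) → take A (13 @ 78) → take 10/24 of D → 49.58; 65/65 used.
Total value = 1032.58

1032.58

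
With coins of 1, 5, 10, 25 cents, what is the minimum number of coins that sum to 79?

7

Greedy: take as many of the largest coin as possible, then repeat with the remainder.
79 − 3×25→4 − 4×1→0
Total coins = 3 + 4 = 7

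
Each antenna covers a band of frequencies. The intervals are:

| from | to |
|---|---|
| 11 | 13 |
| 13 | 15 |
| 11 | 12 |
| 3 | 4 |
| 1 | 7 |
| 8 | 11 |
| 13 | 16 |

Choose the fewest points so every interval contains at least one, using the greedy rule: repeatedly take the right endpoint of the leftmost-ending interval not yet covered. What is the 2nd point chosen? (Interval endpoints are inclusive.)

Sort by right endpoint; whenever an interval is uncovered, place a point at its right end.
By right end: [3,4]  [1,7]  [8,11]  [11,12]  [11,13]  [13,15]  [13,16]
[3,4] uncovered → point at 4; [8,11] uncovered → point at 11; [13,15] uncovered → point at 15.
Points: 4, 11, 15 (3 total).

11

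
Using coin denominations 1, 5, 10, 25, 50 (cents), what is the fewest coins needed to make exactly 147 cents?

147 − 2×50→47 − 1×25→22 − 2×10→2 − 2×1→0
Total coins = 2 + 1 + 2 + 2 = 7

7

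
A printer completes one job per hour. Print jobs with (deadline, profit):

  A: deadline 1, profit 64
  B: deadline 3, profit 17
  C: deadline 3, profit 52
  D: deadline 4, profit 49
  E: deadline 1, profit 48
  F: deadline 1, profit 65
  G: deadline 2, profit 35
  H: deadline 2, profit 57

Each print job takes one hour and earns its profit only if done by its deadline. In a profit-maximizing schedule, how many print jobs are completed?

Sort by profit descending; place each in the latest free slot ≤ its deadline.
By profit: F(d1,65), A(d1,64), H(d2,57), C(d3,52), D(d4,49), E(d1,48), G(d2,35), B(d3,17)
F→slot 1; A skipped; H→slot 2; C→slot 3; D→slot 4; E skipped; G skipped; B skipped.
4 of 8 scheduled.

4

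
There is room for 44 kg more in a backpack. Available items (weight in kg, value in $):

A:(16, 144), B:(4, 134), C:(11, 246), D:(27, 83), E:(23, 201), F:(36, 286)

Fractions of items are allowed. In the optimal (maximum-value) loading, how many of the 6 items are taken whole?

Greedy by value/weight ratio, highest first.
Order: B (134/4=33.50) > C (246/11=22.36) > A (144/16=9.00) > E (201/23=8.74) > F (286/36=7.94) > D (83/27=3.07)
Fill: take B (4 @ 134) → take C (11 @ 246) → take A (16 @ 144) → take 13/23 of E → 113.61; 44/44 used.
3 item(s) taken whole; one partial (take 13/23 of E).

3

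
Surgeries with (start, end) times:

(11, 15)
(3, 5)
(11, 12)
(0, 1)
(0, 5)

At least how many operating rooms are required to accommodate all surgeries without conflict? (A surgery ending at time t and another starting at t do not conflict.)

2

Events (time:±→running): 0:+→1 0:+→2 … peak 2.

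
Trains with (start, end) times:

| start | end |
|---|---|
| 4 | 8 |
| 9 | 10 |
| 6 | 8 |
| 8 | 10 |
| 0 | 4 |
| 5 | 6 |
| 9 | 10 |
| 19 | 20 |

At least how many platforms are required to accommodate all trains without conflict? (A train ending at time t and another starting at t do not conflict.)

Events (time:±→running): 0:+→1 4:-→0 4:+→1 5:+→2 6:-→1 6:+→2 8:-→1 8:-→0 8:+→1 9:+→2 9:+→3 … peak 3.

3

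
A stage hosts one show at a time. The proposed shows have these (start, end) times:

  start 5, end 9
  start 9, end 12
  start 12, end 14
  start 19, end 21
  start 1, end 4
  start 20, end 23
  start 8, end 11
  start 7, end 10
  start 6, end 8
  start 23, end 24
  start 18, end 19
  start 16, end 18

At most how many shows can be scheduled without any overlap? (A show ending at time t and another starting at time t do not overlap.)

8

Sorted by end: (1,4)  (6,8)  (5,9)  (7,10)  (8,11)  (9,12)  (12,14)  (16,18)  (18,19)  (19,21)  (20,23)  (23,24)
take (1,4); take (6,8); take (8,11); take (12,14); take (16,18); take (18,19); take (19,21); take (23,24).
Selected 8 shows.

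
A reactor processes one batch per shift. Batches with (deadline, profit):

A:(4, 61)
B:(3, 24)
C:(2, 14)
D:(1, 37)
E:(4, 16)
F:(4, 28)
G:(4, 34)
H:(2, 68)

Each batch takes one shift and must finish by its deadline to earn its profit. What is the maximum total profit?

Take jobs in profit order; each goes to the latest open slot no later than its deadline.
By profit: H(d2,68), A(d4,61), D(d1,37), G(d4,34), F(d4,28), B(d3,24), E(d4,16), C(d2,14)
H→slot 2; A→slot 4; D→slot 1; G→slot 3; F skipped; B skipped; E skipped; C skipped.
Profit = 37 + 68 + 34 + 61 = 200

200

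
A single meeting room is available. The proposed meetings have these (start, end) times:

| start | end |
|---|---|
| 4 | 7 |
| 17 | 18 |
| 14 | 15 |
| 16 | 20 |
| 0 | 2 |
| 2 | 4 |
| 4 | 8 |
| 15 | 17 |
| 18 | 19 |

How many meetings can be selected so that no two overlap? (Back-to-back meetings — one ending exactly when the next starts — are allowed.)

Sorted by end: (0,2)  (2,4)  (4,7)  (4,8)  (14,15)  (15,17)  (17,18)  (18,19)  (16,20)
take (0,2); take (2,4); take (4,7); take (14,15); take (15,17); take (17,18); take (18,19).
Selected 7 meetings.

7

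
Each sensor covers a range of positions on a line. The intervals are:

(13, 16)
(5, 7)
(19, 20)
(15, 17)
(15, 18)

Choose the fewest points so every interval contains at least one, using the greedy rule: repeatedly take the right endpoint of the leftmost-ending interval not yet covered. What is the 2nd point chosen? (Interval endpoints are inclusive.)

16

Sorted: [5,7] [13,16] [15,17] [15,18] [19,20]
{[5,7]} hit by 7; {[13,16],[15,17],[15,18]} hit by 16; {[19,20]} hit by 20.
Points: 7, 16, 20 (3 total).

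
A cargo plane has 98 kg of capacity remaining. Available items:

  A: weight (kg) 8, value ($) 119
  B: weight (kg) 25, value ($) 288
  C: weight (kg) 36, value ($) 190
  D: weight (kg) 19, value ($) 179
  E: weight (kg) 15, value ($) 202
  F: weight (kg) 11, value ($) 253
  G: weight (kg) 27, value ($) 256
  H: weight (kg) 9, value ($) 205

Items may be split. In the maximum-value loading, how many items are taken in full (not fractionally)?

6

Greedy by value/weight ratio, highest first.
Ratios (sorted): F 23.00, H 22.78, A 14.88, E 13.47, B 11.52, G 9.48, D 9.42, C 5.28
take F (11 @ 253); take H (9 @ 205); take A (8 @ 119); take E (15 @ 202); take B (25 @ 288); take G (27 @ 256); take 3/19 of D → 28.26. Capacity used 98/98.
6 item(s) taken whole; one partial (take 3/19 of D).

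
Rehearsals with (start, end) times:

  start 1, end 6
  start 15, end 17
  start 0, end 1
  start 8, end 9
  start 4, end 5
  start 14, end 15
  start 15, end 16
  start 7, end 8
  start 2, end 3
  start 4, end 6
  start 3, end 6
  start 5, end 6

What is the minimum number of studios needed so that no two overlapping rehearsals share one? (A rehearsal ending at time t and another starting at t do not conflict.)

4

starts: [0, 1, 2, 3, 4, 4, 5, 7, 8, 14, 15, 15]
ends:   [1, 3, 5, 6, 6, 6, 6, 8, 9, 15, 16, 17]
s0→1 e1→0 s1→1 s2→2 e3→1 s3→2 s4→3 s4→4  — peak 4.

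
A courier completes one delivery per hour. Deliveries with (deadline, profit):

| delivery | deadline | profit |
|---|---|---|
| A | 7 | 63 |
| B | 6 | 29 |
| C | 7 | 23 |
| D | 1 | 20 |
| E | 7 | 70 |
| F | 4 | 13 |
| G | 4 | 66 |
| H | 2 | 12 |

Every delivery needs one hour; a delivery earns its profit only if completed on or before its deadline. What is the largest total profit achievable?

Sort by profit descending; place each in the latest free slot ≤ its deadline.
Profit order: E=70 G=66 A=63 B=29 C=23 D=20 F=13 H=12
Assign: E→slot 7, G→slot 4, A→slot 6, B→slot 5, C→slot 3, D→slot 1, F→slot 2, H skipped.
Slots: [1:D] [2:F] [3:C] [4:G] [5:B] [6:A] [7:E]
Profit = 20 + 13 + 23 + 66 + 29 + 63 + 70 = 284

284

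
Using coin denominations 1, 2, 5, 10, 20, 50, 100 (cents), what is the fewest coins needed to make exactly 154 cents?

Use the largest denomination that fits, subtract, and repeat.
154 = 1×100 + 1×50 + 2×2
Total coins = 1 + 1 + 2 = 4

4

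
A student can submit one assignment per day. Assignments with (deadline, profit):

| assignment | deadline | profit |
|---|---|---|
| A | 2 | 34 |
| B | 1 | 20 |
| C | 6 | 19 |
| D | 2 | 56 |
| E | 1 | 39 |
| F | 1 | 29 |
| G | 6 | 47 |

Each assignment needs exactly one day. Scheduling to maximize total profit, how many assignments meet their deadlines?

Take jobs in profit order; each goes to the latest open slot no later than its deadline.
By profit: D(d2,56), G(d6,47), E(d1,39), A(d2,34), F(d1,29), B(d1,20), C(d6,19)
D→slot 2; G→slot 6; E→slot 1; A skipped; F skipped; B skipped; C→slot 5.
4 of 7 scheduled.

4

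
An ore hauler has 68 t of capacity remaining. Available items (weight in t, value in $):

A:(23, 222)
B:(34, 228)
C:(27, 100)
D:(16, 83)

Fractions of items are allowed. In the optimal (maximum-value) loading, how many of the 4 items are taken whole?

2

Ratios (sorted): A 9.65, B 6.71, D 5.19, C 3.70
take A (23 @ 222); take B (34 @ 228); take 11/16 of D → 57.06. Capacity used 68/68.
2 item(s) taken whole; one partial (take 11/16 of D).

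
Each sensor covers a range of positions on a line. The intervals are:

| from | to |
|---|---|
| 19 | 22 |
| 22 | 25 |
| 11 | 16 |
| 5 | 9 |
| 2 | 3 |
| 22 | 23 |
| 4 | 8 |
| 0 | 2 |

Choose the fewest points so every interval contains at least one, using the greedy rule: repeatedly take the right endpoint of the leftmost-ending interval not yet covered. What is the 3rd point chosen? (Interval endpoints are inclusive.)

16

By right end: [0,2]  [2,3]  [4,8]  [5,9]  [11,16]  [19,22]  [22,23]  [22,25]
[0,2] uncovered → point at 2; [4,8] uncovered → point at 8; [11,16] uncovered → point at 16; [19,22] uncovered → point at 22.
Points: 2, 8, 16, 22 (4 total).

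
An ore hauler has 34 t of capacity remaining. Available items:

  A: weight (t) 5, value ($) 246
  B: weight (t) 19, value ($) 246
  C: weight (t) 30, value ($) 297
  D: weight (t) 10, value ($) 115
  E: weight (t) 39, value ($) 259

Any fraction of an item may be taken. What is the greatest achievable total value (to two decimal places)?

607.00

Greedy by value/weight ratio, highest first.
Order: A (246/5=49.20) > B (246/19=12.95) > D (115/10=11.50) > C (297/30=9.90) > E (259/39=6.64)
Fill: take A (5 @ 246) → take B (19 @ 246) → take D (10 @ 115); 34/34 used.
Total value = 607.00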